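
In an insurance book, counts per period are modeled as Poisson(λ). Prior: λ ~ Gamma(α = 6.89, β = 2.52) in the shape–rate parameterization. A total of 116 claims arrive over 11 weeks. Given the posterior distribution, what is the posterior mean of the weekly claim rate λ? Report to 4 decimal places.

9.0895

With a Gamma(shape α, rate β) prior, the Poisson likelihood is conjugate: the posterior is Gamma(α + ΣXᵢ, β + n).
Posterior: Gamma(α+S, β+n) = Gamma(6.89+116, 2.52+11) = Gamma(122.89, 13.52).
Posterior mean = α/β = 122.89/13.52 = 9.0895.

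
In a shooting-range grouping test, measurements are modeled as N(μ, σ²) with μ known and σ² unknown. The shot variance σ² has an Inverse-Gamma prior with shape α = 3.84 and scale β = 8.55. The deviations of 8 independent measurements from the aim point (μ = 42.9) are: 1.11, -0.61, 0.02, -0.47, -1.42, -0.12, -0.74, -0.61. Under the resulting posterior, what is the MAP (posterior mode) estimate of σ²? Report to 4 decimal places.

1.2373

With known mean μ and an Inverse-Gamma(α, β) prior on σ², the Normal likelihood is conjugate: posterior is Inv-Gamma(α + n/2, β + Σ(xᵢ−μ)²/2).
Σ(xᵢ−μ)² = (1.11)² + (-0.61)² + (0.02)² + (-0.47)² + (-1.42)² + (-0.12)² + (-0.74)² + (-0.61)² = 4.7760.
Posterior: Inv-Gamma(3.84 + 8/2, 8.55 + 4.7760/2) = Inv-Gamma(7.84, 10.93800).
Mode = β/(α+1) = 10.93800/8.84 = 1.2373.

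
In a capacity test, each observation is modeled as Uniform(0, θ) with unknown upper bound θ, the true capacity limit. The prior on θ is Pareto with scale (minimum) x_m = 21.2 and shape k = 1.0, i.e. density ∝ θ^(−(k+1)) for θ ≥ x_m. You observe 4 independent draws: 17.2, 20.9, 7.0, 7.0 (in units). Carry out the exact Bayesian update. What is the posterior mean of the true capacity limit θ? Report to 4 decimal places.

A Pareto(scale x_m, shape k) prior on the upper bound θ of Uniform(0, θ) is conjugate: posterior is Pareto(max(x_m, max xᵢ), k + n).
Sample maximum = 20.9; prior scale x_m = 21.2 → posterior scale = max = 21.2.
Posterior shape = 1.0 + 4 = 5.0.
E[θ|data] = k·x_m/(k−1) = 5.0·21.2/4.0 = 26.5000.

26.5000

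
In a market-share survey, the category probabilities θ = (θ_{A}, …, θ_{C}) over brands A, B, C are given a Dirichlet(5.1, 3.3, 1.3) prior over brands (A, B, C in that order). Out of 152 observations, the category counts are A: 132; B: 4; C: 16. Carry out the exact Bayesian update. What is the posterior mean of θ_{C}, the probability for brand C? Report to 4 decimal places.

0.1070

The Dirichlet prior is conjugate to the Multinomial likelihood: each posterior αⱼ = prior αⱼ + observed count nⱼ.
Posterior concentration: (137.1, 7.3, 17.3), total = 161.7.
E[θ_{C}|data] = α_{C}/Σα = 17.3/161.7 = 0.1070.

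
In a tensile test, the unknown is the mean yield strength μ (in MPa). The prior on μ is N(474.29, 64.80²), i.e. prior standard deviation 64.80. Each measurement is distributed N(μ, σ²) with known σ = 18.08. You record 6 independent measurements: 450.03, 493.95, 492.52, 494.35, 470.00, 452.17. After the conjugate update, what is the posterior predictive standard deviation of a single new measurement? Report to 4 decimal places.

For Normal data with known variance σ², a Normal(μ₀, σ₀²) prior on μ is conjugate. Posterior precision = 1/σ₀² + n/σ²; posterior mean is the precision-weighted average of μ₀ and x̄.
σ₀² = 64.80² = 4199.04, σ² = 18.08² = 326.8864; σ² + n·σ₀² = 326.8864 + 6·4199.04 = 25521.1264.
Posterior precision = 1/σ₀² + n/σ² = 1/4199.04 + 6/326.8864 = (σ² + n·σ₀²)/(σ₀²σ²) = 25521.1264/(4199.04·326.8864); posterior variance σₙ² = σ₀²σ²/(σ² + n·σ₀²) = 4199.04·326.8864/25521.1264 = 53.783248.
Predictive variance for one new observation = σₙ² + σ² = 4199.04·326.8864/25521.1264 + 326.8864 = σ²·(σ₀² + 25521.1264)/25521.1264 = 326.8864·29720.1664/25521.1264 = 380.669648; SD = √(326.8864·29720.1664/25521.1264) = 19.5108.

19.5108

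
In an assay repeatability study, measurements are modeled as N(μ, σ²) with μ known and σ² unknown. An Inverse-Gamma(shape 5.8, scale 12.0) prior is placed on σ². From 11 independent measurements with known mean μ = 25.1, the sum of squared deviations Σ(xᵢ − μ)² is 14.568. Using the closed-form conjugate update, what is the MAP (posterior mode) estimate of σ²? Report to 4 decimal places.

With known mean μ and an Inverse-Gamma(α, β) prior on σ², the Normal likelihood is conjugate: posterior is Inv-Gamma(α + n/2, β + Σ(xᵢ−μ)²/2).
Posterior: Inv-Gamma(5.8 + 11/2, 12.0 + 14.568/2) = Inv-Gamma(11.30, 19.2840).
Mode = β/(α+1) = 19.2840/12.30 = 1.5678.

1.5678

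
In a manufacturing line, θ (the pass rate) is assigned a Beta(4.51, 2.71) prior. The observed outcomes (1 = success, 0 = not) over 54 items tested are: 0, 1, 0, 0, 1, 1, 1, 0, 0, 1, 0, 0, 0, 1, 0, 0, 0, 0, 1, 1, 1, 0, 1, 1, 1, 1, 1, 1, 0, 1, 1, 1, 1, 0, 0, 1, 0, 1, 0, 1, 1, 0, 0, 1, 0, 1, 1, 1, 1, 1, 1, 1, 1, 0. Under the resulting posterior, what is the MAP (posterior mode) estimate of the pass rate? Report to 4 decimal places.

The Beta prior is conjugate to a Binomial/Bernoulli likelihood; the update adds successes to α and failures to β.
Posterior: Beta(α+k, β+n−k) = Beta(4.51+32, 2.71+22) = Beta(36.51, 24.71).
Mode of Beta(a,b) for a,b>1 is (a−1)/(a+b−2) = 35.51/59.22 = 0.5996.

0.5996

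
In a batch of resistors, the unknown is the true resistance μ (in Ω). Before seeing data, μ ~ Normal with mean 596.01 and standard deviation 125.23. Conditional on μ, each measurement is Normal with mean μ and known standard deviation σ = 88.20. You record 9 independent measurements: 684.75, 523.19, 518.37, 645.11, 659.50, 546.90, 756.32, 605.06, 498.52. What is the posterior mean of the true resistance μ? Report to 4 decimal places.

For Normal data with known variance σ², a Normal(μ₀, σ₀²) prior on μ is conjugate. Posterior precision = 1/σ₀² + n/σ²; posterior mean is the precision-weighted average of μ₀ and x̄.
Σxᵢ = 684.75 + 523.19 + 518.37 + 645.11 + 659.50 + 546.90 + 756.32 + 605.06 + 498.52 = 5437.72, so n·x̄ = 5437.72.
σ₀² = 125.23² = 15682.5529, σ² = 88.20² = 7779.24; σ² + n·σ₀² = 7779.24 + 9·15682.5529 = 148922.2161.
Posterior mean = (μ₀/σ₀² + n·x̄/σ²)/(1/σ₀² + n/σ²) = (σ²·μ₀ + σ₀²·n·x̄)/(σ² + n·σ₀²) = (7779.24·596.01 + 15682.5529·5437.72)/148922.2161 = 89913836.387788/148922.2161 = 603.7638.

603.7638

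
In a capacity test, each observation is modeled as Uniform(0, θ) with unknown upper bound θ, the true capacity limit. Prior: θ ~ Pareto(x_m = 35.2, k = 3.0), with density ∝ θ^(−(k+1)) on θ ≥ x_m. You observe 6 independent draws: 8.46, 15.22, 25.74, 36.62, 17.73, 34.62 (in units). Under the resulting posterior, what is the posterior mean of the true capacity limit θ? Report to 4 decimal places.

A Pareto(scale x_m, shape k) prior on the upper bound θ of Uniform(0, θ) is conjugate: posterior is Pareto(max(x_m, max xᵢ), k + n).
Sample maximum = 36.62; prior scale x_m = 35.2 → posterior scale = max = 36.62.
Posterior shape = 3.0 + 6 = 9.0.
E[θ|data] = k·x_m/(k−1) = 9.0·36.62/8.0 = 41.1975.

41.1975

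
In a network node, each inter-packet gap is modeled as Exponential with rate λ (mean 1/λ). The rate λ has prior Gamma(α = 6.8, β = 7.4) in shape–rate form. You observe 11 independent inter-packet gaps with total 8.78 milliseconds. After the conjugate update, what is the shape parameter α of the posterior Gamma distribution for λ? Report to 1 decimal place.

17.8

With a Gamma(shape α, rate β) prior on the exponential rate λ, the posterior after n observations with total T = Σxᵢ is Gamma(α+n, β+T).
Posterior: Gamma(6.8+11, 7.4+8.78) = Gamma(17.8, 16.18).
Posterior α = 17.8.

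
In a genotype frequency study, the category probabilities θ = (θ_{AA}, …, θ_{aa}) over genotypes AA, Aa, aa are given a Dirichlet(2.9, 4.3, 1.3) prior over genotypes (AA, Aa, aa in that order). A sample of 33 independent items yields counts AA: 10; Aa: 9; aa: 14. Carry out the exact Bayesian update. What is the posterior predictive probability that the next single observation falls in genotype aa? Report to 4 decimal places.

0.3687

The Dirichlet prior is conjugate to the Multinomial likelihood: each posterior αⱼ = prior αⱼ + observed count nⱼ.
Posterior concentration: (12.9, 13.3, 15.3), total = 41.5.
P(next = aa | data) = α_{aa}/Σα = 0.3687.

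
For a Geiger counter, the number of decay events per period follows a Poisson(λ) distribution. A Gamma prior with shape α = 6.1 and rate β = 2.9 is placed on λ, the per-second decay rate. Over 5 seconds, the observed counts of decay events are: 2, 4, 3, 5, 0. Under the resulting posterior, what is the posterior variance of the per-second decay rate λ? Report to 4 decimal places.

With a Gamma(shape α, rate β) prior, the Poisson likelihood is conjugate: the posterior is Gamma(α + ΣXᵢ, β + n).
Sum of counts S = 14 over n = 5 seconds.
Posterior: Gamma(α+S, β+n) = Gamma(6.1+14, 2.9+5) = Gamma(20.1, 7.9).
Var = α/β² = 20.1/7.9² = 0.3221.

0.3221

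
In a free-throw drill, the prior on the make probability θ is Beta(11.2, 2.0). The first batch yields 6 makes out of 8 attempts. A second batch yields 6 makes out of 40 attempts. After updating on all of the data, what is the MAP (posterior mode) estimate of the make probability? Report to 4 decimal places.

0.3750

The Beta prior is conjugate to a Binomial/Bernoulli likelihood; the update adds successes to α and failures to β.
After batch 1: Beta(11.2+6, 2.0+2) = Beta(17.2, 4.0).
After batch 2: Beta(17.2+6, 4.0+34) = Beta(23.2, 38.0).
Mode of Beta(a,b) for a,b>1 is (a−1)/(a+b−2) = 22.2/59.2 = 0.3750.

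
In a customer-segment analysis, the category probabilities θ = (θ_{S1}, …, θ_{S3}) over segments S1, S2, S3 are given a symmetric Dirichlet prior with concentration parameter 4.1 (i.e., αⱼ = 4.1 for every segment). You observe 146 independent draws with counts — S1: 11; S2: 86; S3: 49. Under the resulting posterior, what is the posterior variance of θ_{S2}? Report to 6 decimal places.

The Dirichlet prior is conjugate to the Multinomial likelihood: each posterior αⱼ = prior αⱼ + observed count nⱼ.
Posterior concentration: (15.1, 90.1, 53.1), total = 158.3.
Var[θ_j] = α_j(Σα−α_j)/((Σα)²(Σα+1)) = 90.1·68.2/(158.3²·159.3) = 0.001539.

0.001539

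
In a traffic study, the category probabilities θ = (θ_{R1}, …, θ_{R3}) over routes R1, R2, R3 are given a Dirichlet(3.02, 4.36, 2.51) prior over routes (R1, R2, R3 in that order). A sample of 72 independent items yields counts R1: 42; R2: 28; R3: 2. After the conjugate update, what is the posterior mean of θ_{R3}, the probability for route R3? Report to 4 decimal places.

0.0551

The Dirichlet prior is conjugate to the Multinomial likelihood: each posterior αⱼ = prior αⱼ + observed count nⱼ.
Posterior concentration: (45.02, 32.36, 4.51), total = 81.89.
E[θ_{R3}|data] = α_{R3}/Σα = 4.51/81.89 = 0.0551.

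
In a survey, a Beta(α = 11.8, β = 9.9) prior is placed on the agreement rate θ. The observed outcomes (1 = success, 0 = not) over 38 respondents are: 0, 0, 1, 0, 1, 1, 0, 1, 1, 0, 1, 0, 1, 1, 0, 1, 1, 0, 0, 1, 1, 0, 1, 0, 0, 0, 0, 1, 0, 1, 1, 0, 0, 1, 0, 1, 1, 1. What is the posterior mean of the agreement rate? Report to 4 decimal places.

0.5327

The Beta prior is conjugate to a Binomial/Bernoulli likelihood; the update adds successes to α and failures to β.
Posterior: Beta(α+k, β+n−k) = Beta(11.8+20, 9.9+18) = Beta(31.8, 27.9).
Posterior mean = α/(α+β) = 31.8/59.7 = 0.5327.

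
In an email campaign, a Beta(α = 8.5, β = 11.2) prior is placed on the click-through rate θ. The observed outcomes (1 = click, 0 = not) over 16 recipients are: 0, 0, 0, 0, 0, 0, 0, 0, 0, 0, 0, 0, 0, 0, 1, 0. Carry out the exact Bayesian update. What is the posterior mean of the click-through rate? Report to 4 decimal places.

The Beta prior is conjugate to a Binomial/Bernoulli likelihood; the update adds successes to α and failures to β.
Posterior: Beta(α+k, β+n−k) = Beta(8.5+1, 11.2+15) = Beta(9.5, 26.2).
Posterior mean = α/(α+β) = 9.5/35.7 = 0.2661.

0.2661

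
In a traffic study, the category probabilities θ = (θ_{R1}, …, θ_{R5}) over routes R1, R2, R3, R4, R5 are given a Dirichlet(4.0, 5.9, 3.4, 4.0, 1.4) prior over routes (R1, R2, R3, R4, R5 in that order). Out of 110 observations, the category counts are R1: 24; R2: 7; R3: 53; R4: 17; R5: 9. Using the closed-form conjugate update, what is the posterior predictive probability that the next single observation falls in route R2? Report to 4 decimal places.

The Dirichlet prior is conjugate to the Multinomial likelihood: each posterior αⱼ = prior αⱼ + observed count nⱼ.
Posterior concentration: (28.0, 12.9, 56.4, 21.0, 10.4), total = 128.7.
P(next = R2 | data) = α_{R2}/Σα = 0.1002.

0.1002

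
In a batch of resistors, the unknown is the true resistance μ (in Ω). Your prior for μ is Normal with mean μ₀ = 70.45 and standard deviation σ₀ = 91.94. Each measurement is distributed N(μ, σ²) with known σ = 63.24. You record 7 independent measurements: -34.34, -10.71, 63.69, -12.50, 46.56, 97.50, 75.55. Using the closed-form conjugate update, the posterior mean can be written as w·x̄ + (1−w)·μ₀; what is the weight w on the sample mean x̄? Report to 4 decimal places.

For Normal data with known variance σ², a Normal(μ₀, σ₀²) prior on μ is conjugate. Posterior precision = 1/σ₀² + n/σ²; posterior mean is the precision-weighted average of μ₀ and x̄.
σ₀² = 91.94² = 8452.9636, σ² = 63.24² = 3999.2976. Prior precision 1/σ₀² = 1/8452.9636; data precision n/σ² = 7/3999.2976.
w = (n/σ²)/(1/σ₀² + n/σ²) = n·σ₀²/(σ² + n·σ₀²) = 7·8452.9636/(3999.2976 + 7·8452.9636) = 59170.7452/63170.0428 = 0.9367.

0.9367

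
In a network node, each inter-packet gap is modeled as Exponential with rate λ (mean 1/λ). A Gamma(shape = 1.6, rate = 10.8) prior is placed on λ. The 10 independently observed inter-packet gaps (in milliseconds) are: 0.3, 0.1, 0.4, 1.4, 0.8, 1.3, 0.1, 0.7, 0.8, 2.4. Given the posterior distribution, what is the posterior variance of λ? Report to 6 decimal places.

0.031797

With a Gamma(shape α, rate β) prior on the exponential rate λ, the posterior after n observations with total T = Σxᵢ is Gamma(α+n, β+T).
Sum of observations T = 8.3 milliseconds; n = 10.
Posterior: Gamma(1.6+10, 10.8+8.3) = Gamma(11.6, 19.1).
Var = α/β² = 0.031797.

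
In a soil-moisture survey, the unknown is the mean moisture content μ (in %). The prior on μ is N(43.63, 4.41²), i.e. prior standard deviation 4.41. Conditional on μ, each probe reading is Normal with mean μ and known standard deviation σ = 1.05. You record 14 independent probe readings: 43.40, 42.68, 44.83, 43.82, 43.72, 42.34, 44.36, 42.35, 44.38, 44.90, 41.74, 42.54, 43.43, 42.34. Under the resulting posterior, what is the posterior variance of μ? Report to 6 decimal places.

For Normal data with known variance σ², a Normal(μ₀, σ₀²) prior on μ is conjugate. Posterior precision = 1/σ₀² + n/σ²; posterior mean is the precision-weighted average of μ₀ and x̄.
σ₀² = 4.41² = 19.4481, σ² = 1.05² = 1.1025; σ² + n·σ₀² = 1.1025 + 14·19.4481 = 273.3759.
Posterior precision = 1/σ₀² + n/σ² = 1/19.4481 + 14/1.1025 = (σ² + n·σ₀²)/(σ₀²σ²) = 273.3759/(19.4481·1.1025); posterior variance σₙ² = σ₀²σ²/(σ² + n·σ₀²) = 19.4481·1.1025/273.3759 = 0.078432.

0.078432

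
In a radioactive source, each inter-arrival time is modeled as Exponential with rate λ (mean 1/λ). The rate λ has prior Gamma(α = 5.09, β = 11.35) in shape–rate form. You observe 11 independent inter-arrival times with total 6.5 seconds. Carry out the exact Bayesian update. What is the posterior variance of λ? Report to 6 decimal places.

0.050499

With a Gamma(shape α, rate β) prior on the exponential rate λ, the posterior after n observations with total T = Σxᵢ is Gamma(α+n, β+T).
Posterior: Gamma(5.09+11, 11.35+6.5) = Gamma(16.09, 17.85).
Var = α/β² = 0.050499.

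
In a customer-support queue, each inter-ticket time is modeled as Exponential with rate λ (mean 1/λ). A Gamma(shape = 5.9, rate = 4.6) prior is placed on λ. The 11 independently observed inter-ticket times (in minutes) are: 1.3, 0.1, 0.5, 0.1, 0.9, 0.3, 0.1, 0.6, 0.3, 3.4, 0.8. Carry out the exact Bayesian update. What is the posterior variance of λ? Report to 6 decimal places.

0.100000

With a Gamma(shape α, rate β) prior on the exponential rate λ, the posterior after n observations with total T = Σxᵢ is Gamma(α+n, β+T).
Sum of observations T = 8.4 minutes; n = 11.
Posterior: Gamma(5.9+11, 4.6+8.4) = Gamma(16.9, 13.0).
Var = α/β² = 0.100000.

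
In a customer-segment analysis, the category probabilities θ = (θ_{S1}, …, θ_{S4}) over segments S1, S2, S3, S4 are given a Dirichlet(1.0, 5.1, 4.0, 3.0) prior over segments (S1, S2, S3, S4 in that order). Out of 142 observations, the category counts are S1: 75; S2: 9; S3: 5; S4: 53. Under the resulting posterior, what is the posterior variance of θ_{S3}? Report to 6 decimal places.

0.000350

The Dirichlet prior is conjugate to the Multinomial likelihood: each posterior αⱼ = prior αⱼ + observed count nⱼ.
Posterior concentration: (76.0, 14.1, 9.0, 56.0), total = 155.1.
Var[θ_j] = α_j(Σα−α_j)/((Σα)²(Σα+1)) = 9.0·146.1/(155.1²·156.1) = 0.000350.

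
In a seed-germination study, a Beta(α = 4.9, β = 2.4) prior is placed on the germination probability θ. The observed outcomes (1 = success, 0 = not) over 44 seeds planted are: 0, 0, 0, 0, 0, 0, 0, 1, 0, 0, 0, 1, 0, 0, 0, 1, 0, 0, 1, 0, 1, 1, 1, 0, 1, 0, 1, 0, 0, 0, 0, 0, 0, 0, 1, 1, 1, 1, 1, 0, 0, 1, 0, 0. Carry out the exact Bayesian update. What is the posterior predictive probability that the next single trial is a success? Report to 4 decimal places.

The Beta prior is conjugate to a Binomial/Bernoulli likelihood; the update adds successes to α and failures to β.
Posterior: Beta(α+k, β+n−k) = Beta(4.9+15, 2.4+29) = Beta(19.9, 31.4).
For a single future Bernoulli trial, P(success | data) = α/(α+β) = 0.3879.

0.3879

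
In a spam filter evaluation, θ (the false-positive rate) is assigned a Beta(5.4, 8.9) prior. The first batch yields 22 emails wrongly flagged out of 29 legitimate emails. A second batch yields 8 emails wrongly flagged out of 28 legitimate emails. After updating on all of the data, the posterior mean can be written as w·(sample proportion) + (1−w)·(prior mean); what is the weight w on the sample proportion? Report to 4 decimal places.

The Beta prior is conjugate to a Binomial/Bernoulli likelihood; the update adds successes to α and failures to β.
Total number of legitimate emails: n = 29 + 28 = 57.
Posterior mean = (α₀+k)/(α₀+β₀+n) = [n/(α₀+β₀+n)]·(k/n) + [(α₀+β₀)/(α₀+β₀+n)]·α₀/(α₀+β₀), so only n and the prior enter the weight.
The weight on the data is w = n/(α₀+β₀+n) = 57/(5.4+8.9+57) = 57/71.3 = 0.7994.

0.7994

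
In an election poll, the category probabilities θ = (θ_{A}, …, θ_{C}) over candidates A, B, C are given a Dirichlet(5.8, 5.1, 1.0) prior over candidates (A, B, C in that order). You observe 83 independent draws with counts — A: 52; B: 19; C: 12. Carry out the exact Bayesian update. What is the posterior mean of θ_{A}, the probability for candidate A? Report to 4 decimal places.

0.6091

The Dirichlet prior is conjugate to the Multinomial likelihood: each posterior αⱼ = prior αⱼ + observed count nⱼ.
Posterior concentration: (57.8, 24.1, 13.0), total = 94.9.
E[θ_{A}|data] = α_{A}/Σα = 57.8/94.9 = 0.6091.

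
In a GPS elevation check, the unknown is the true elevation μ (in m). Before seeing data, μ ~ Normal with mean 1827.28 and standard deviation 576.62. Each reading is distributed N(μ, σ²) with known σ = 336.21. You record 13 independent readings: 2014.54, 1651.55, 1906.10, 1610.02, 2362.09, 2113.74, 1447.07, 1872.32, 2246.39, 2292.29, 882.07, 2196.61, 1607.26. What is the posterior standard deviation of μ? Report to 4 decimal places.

For Normal data with known variance σ², a Normal(μ₀, σ₀²) prior on μ is conjugate. Posterior precision = 1/σ₀² + n/σ²; posterior mean is the precision-weighted average of μ₀ and x̄.
σ₀² = 576.62² = 332490.6244, σ² = 336.21² = 113037.1641; σ² + n·σ₀² = 113037.1641 + 13·332490.6244 = 4435415.2813.
Posterior precision = 1/σ₀² + n/σ² = 1/332490.6244 + 13/113037.1641 = (σ² + n·σ₀²)/(σ₀²σ²) = 4435415.2813/(332490.6244·113037.1641); posterior variance σₙ² = σ₀²σ²/(σ² + n·σ₀²) = 332490.6244·113037.1641/4435415.2813 = 8473.568964.
Posterior SD = √σₙ² = √(332490.6244·113037.1641/4435415.2813) = 92.0520.

92.0520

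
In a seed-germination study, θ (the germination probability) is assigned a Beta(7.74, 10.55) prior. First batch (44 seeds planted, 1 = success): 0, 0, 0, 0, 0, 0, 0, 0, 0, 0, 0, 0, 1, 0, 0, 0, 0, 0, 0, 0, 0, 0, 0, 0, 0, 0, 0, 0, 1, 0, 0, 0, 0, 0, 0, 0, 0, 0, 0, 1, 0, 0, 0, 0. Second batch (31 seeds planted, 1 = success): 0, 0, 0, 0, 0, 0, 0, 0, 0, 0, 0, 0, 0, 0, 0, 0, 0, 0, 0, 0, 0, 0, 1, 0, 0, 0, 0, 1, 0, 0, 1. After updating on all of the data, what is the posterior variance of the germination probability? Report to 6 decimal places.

0.001332

The Beta prior is conjugate to a Binomial/Bernoulli likelihood; the update adds successes to α and failures to β.
After batch 1: Beta(7.74+3, 10.55+41) = Beta(10.74, 51.55).
After batch 2: Beta(10.74+3, 51.55+28) = Beta(13.74, 79.55).
Var = αβ/((α+β)²(α+β+1)) = 13.74·79.55/(93.29²·94.29) = 0.001332.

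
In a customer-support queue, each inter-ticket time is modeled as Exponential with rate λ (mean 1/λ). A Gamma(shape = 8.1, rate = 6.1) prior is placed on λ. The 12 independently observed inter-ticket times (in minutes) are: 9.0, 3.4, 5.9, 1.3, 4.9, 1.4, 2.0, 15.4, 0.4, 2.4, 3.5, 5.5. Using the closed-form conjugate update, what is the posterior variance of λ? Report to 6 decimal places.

0.005367

With a Gamma(shape α, rate β) prior on the exponential rate λ, the posterior after n observations with total T = Σxᵢ is Gamma(α+n, β+T).
Sum of observations T = 55.1 minutes; n = 12.
Posterior: Gamma(8.1+12, 6.1+55.1) = Gamma(20.1, 61.2).
Var = α/β² = 0.005367.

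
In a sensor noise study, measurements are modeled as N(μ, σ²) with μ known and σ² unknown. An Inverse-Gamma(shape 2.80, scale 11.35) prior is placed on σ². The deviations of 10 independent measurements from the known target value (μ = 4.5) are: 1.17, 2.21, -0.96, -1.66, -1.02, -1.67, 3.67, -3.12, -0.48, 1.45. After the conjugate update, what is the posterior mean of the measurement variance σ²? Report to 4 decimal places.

4.5585

With known mean μ and an Inverse-Gamma(α, β) prior on σ², the Normal likelihood is conjugate: posterior is Inv-Gamma(α + n/2, β + Σ(xᵢ−μ)²/2).
Σ(xᵢ−μ)² = (1.17)² + (2.21)² + (-0.96)² + (-1.66)² + (-1.02)² + (-1.67)² + (3.67)² + (-3.12)² + (-0.48)² + (1.45)² = 39.2957.
Posterior: Inv-Gamma(2.80 + 10/2, 11.35 + 39.2957/2) = Inv-Gamma(7.80, 30.99785).
E[σ²|data] = β/(α−1) = 30.99785/6.80 = 4.5585.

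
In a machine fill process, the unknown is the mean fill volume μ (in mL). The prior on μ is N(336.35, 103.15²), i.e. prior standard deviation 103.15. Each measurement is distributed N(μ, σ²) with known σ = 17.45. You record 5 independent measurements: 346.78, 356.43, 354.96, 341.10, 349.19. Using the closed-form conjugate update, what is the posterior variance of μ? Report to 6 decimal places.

60.553903

For Normal data with known variance σ², a Normal(μ₀, σ₀²) prior on μ is conjugate. Posterior precision = 1/σ₀² + n/σ²; posterior mean is the precision-weighted average of μ₀ and x̄.
σ₀² = 103.15² = 10639.9225, σ² = 17.45² = 304.5025; σ² + n·σ₀² = 304.5025 + 5·10639.9225 = 53504.115.
Posterior precision = 1/σ₀² + n/σ² = 1/10639.9225 + 5/304.5025 = (σ² + n·σ₀²)/(σ₀²σ²) = 53504.115/(10639.9225·304.5025); posterior variance σₙ² = σ₀²σ²/(σ² + n·σ₀²) = 10639.9225·304.5025/53504.115 = 60.553903.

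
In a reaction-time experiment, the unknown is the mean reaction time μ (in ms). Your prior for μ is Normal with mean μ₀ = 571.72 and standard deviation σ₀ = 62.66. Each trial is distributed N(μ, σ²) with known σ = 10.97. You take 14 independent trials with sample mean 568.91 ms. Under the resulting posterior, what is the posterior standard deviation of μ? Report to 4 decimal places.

2.9287

For Normal data with known variance σ², a Normal(μ₀, σ₀²) prior on μ is conjugate. Posterior precision = 1/σ₀² + n/σ²; posterior mean is the precision-weighted average of μ₀ and x̄.
σ₀² = 62.66² = 3926.2756, σ² = 10.97² = 120.3409; σ² + n·σ₀² = 120.3409 + 14·3926.2756 = 55088.1993.
Posterior precision = 1/σ₀² + n/σ² = 1/3926.2756 + 14/120.3409 = (σ² + n·σ₀²)/(σ₀²σ²) = 55088.1993/(3926.2756·120.3409); posterior variance σₙ² = σ₀²σ²/(σ² + n·σ₀²) = 3926.2756·120.3409/55088.1993 = 8.577001.
Posterior SD = √σₙ² = √(3926.2756·120.3409/55088.1993) = 2.9287.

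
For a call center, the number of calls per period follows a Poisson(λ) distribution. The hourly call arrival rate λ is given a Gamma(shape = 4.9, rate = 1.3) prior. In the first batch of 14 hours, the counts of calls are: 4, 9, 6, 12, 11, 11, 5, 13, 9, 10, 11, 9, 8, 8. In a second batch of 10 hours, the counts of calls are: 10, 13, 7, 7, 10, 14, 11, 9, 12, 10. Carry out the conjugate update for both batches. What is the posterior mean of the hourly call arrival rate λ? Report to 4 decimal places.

With a Gamma(shape α, rate β) prior, the Poisson likelihood is conjugate: the posterior is Gamma(α + ΣXᵢ, β + n).
Batch 1: sum of counts S = 126 over n = 14 hours.
After batch 1: Gamma(α+S, β+n) = Gamma(4.9+126, 1.3+14) = Gamma(130.9, 15.3).
Batch 2: sum of counts S = 103 over n = 10 hours.
After batch 2: Gamma(α+S, β+n) = Gamma(130.9+103, 15.3+10) = Gamma(233.9, 25.3).
Posterior mean = α/β = 233.9/25.3 = 9.2451.

9.2451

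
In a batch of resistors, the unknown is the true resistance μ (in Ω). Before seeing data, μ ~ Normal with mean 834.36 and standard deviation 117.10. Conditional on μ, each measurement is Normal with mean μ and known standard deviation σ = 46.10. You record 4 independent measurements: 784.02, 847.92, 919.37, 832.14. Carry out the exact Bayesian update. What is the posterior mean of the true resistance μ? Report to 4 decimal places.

845.4334

For Normal data with known variance σ², a Normal(μ₀, σ₀²) prior on μ is conjugate. Posterior precision = 1/σ₀² + n/σ²; posterior mean is the precision-weighted average of μ₀ and x̄.
Σxᵢ = 784.02 + 847.92 + 919.37 + 832.14 = 3383.45, so n·x̄ = 3383.45.
σ₀² = 117.10² = 13712.41, σ² = 46.10² = 2125.21; σ² + n·σ₀² = 2125.21 + 4·13712.41 = 56974.85.
Posterior mean = (μ₀/σ₀² + n·x̄/σ²)/(1/σ₀² + n/σ²) = (σ²·μ₀ + σ₀²·n·x̄)/(σ² + n·σ₀²) = (2125.21·834.36 + 13712.41·3383.45)/56974.85 = 48168443.8301/56974.85 = 845.4334.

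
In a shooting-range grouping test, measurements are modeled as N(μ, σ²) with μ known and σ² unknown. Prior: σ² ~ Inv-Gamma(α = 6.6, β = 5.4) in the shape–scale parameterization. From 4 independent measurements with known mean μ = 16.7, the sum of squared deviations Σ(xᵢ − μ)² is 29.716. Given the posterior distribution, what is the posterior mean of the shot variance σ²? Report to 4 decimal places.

2.6655

With known mean μ and an Inverse-Gamma(α, β) prior on σ², the Normal likelihood is conjugate: posterior is Inv-Gamma(α + n/2, β + Σ(xᵢ−μ)²/2).
Posterior: Inv-Gamma(6.6 + 4/2, 5.4 + 29.716/2) = Inv-Gamma(8.60, 20.2580).
E[σ²|data] = β/(α−1) = 20.2580/7.60 = 2.6655.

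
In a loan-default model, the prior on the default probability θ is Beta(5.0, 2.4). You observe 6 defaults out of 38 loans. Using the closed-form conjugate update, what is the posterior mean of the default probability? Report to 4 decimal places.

The Beta prior is conjugate to a Binomial/Bernoulli likelihood; the update adds successes to α and failures to β.
Posterior: Beta(α+k, β+n−k) = Beta(5.0+6, 2.4+32) = Beta(11.0, 34.4).
Posterior mean = α/(α+β) = 11.0/45.4 = 0.2423.

0.2423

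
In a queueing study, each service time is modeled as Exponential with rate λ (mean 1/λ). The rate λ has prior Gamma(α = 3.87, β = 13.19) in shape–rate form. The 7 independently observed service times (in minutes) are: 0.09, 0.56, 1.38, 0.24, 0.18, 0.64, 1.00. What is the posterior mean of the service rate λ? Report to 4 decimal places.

0.6291

With a Gamma(shape α, rate β) prior on the exponential rate λ, the posterior after n observations with total T = Σxᵢ is Gamma(α+n, β+T).
Sum of observations T = 4.09 minutes; n = 7.
Posterior: Gamma(3.87+7, 13.19+4.09) = Gamma(10.87, 17.28).
Posterior mean of λ = α/β = 10.87/17.28 = 0.6291.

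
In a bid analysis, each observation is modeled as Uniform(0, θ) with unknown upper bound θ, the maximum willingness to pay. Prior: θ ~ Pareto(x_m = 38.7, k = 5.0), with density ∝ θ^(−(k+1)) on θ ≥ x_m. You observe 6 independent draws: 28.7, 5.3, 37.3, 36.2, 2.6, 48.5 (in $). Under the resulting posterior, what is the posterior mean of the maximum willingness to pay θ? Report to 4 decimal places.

A Pareto(scale x_m, shape k) prior on the upper bound θ of Uniform(0, θ) is conjugate: posterior is Pareto(max(x_m, max xᵢ), k + n).
Sample maximum = 48.5; prior scale x_m = 38.7 → posterior scale = max = 48.5.
Posterior shape = 5.0 + 6 = 11.0.
E[θ|data] = k·x_m/(k−1) = 11.0·48.5/10.0 = 53.3500.

53.3500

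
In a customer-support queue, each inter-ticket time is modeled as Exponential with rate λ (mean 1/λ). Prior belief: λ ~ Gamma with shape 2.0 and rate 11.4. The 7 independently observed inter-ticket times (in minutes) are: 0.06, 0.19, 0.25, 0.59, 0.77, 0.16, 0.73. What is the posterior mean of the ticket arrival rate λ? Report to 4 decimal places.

With a Gamma(shape α, rate β) prior on the exponential rate λ, the posterior after n observations with total T = Σxᵢ is Gamma(α+n, β+T).
Sum of observations T = 2.75 minutes; n = 7.
Posterior: Gamma(2.0+7, 11.4+2.75) = Gamma(9.0, 14.15).
Posterior mean of λ = α/β = 9.0/14.15 = 0.6360.

0.6360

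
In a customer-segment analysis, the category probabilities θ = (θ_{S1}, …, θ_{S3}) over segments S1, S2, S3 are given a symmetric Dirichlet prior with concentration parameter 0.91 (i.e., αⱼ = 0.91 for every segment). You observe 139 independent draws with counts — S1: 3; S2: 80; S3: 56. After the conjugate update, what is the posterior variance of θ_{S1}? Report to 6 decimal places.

0.000188

The Dirichlet prior is conjugate to the Multinomial likelihood: each posterior αⱼ = prior αⱼ + observed count nⱼ.
Posterior concentration: (3.91, 80.91, 56.91), total = 141.73.
Var[θ_j] = α_j(Σα−α_j)/((Σα)²(Σα+1)) = 3.91·137.82/(141.73²·142.73) = 0.000188.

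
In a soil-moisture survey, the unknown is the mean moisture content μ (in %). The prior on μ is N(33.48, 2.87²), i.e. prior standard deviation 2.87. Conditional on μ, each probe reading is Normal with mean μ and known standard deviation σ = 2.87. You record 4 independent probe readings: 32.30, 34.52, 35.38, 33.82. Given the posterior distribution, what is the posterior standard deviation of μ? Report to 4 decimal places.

For Normal data with known variance σ², a Normal(μ₀, σ₀²) prior on μ is conjugate. Posterior precision = 1/σ₀² + n/σ²; posterior mean is the precision-weighted average of μ₀ and x̄.
σ₀² = 2.87² = 8.2369, σ² = 2.87² = 8.2369; σ² + n·σ₀² = 8.2369 + 4·8.2369 = 41.1845.
Posterior precision = 1/σ₀² + n/σ² = 1/8.2369 + 4/8.2369 = (σ² + n·σ₀²)/(σ₀²σ²) = 41.1845/(8.2369·8.2369); posterior variance σₙ² = σ₀²σ²/(σ² + n·σ₀²) = 8.2369·8.2369/41.1845 = 1.647380.
Posterior SD = √σₙ² = √(8.2369·8.2369/41.1845) = 1.2835.

1.2835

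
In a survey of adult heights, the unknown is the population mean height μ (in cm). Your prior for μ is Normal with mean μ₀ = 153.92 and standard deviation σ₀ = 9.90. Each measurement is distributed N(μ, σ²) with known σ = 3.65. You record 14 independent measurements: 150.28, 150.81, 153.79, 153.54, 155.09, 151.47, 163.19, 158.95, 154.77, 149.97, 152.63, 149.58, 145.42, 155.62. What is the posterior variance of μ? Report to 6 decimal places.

0.942457

For Normal data with known variance σ², a Normal(μ₀, σ₀²) prior on μ is conjugate. Posterior precision = 1/σ₀² + n/σ²; posterior mean is the precision-weighted average of μ₀ and x̄.
σ₀² = 9.90² = 98.01, σ² = 3.65² = 13.3225; σ² + n·σ₀² = 13.3225 + 14·98.01 = 1385.4625.
Posterior precision = 1/σ₀² + n/σ² = 1/98.01 + 14/13.3225 = (σ² + n·σ₀²)/(σ₀²σ²) = 1385.4625/(98.01·13.3225); posterior variance σₙ² = σ₀²σ²/(σ² + n·σ₀²) = 98.01·13.3225/1385.4625 = 0.942457.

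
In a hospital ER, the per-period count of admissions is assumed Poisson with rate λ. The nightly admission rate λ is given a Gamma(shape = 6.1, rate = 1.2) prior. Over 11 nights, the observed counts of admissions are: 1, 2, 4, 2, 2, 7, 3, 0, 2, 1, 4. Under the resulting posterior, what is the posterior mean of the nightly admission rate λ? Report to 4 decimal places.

2.7951

With a Gamma(shape α, rate β) prior, the Poisson likelihood is conjugate: the posterior is Gamma(α + ΣXᵢ, β + n).
Sum of counts S = 28 over n = 11 nights.
Posterior: Gamma(α+S, β+n) = Gamma(6.1+28, 1.2+11) = Gamma(34.1, 12.2).
Posterior mean = α/β = 34.1/12.2 = 2.7951.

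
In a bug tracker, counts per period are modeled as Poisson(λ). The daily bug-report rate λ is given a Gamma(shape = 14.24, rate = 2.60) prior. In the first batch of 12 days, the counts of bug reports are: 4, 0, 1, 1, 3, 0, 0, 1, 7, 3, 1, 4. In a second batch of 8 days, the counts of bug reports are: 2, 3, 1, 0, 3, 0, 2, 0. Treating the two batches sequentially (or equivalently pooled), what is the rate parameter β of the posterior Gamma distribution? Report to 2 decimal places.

With a Gamma(shape α, rate β) prior, the Poisson likelihood is conjugate: the posterior is Gamma(α + ΣXᵢ, β + n).
Batch 1: sum of counts S = 25 over n = 12 days.
After batch 1: Gamma(α+S, β+n) = Gamma(14.24+25, 2.60+12) = Gamma(39.24, 14.60).
Batch 2: sum of counts S = 11 over n = 8 days.
After batch 2: Gamma(α+S, β+n) = Gamma(39.24+11, 14.60+8) = Gamma(50.24, 22.60).
Posterior β = 22.60.

22.60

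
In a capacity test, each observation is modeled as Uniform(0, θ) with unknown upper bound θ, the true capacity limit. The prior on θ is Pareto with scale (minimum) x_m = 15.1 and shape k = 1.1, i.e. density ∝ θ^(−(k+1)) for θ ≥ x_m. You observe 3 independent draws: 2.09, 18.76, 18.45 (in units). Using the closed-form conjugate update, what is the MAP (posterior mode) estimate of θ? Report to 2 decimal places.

18.76

A Pareto(scale x_m, shape k) prior on the upper bound θ of Uniform(0, θ) is conjugate: posterior is Pareto(max(x_m, max xᵢ), k + n).
Sample maximum = 18.76; prior scale x_m = 15.1 → posterior scale = max = 18.76.
Posterior shape = 1.1 + 3 = 4.1.
The Pareto density is decreasing on [x_m, ∞), so the mode is x_m = 18.76.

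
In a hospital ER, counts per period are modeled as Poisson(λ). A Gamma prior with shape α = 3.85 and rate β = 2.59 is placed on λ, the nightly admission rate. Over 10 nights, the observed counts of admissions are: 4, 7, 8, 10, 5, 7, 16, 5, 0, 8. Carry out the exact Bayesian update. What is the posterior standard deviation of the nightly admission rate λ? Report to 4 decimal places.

0.6826

With a Gamma(shape α, rate β) prior, the Poisson likelihood is conjugate: the posterior is Gamma(α + ΣXᵢ, β + n).
Sum of counts S = 70 over n = 10 nights.
Posterior: Gamma(α+S, β+n) = Gamma(3.85+70, 2.59+10) = Gamma(73.85, 12.59).
SD = √α/β = √73.85/12.59 = 0.6826.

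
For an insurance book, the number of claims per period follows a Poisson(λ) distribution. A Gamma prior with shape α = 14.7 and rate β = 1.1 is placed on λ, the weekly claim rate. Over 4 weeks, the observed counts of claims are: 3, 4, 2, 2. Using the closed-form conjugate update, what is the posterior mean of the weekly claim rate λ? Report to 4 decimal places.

With a Gamma(shape α, rate β) prior, the Poisson likelihood is conjugate: the posterior is Gamma(α + ΣXᵢ, β + n).
Sum of counts S = 11 over n = 4 weeks.
Posterior: Gamma(α+S, β+n) = Gamma(14.7+11, 1.1+4) = Gamma(25.7, 5.1).
Posterior mean = α/β = 25.7/5.1 = 5.0392.

5.0392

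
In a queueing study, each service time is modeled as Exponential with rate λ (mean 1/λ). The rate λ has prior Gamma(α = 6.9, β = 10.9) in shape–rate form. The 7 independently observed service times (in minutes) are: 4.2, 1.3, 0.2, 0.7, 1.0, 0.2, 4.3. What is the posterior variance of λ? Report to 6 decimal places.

0.026739

With a Gamma(shape α, rate β) prior on the exponential rate λ, the posterior after n observations with total T = Σxᵢ is Gamma(α+n, β+T).
Sum of observations T = 11.9 minutes; n = 7.
Posterior: Gamma(6.9+7, 10.9+11.9) = Gamma(13.9, 22.8).
Var = α/β² = 0.026739.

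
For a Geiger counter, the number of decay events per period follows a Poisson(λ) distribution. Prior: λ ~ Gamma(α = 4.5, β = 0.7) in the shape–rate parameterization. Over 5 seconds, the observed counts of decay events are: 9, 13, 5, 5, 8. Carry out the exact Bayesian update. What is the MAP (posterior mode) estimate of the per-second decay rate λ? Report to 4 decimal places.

7.6316

With a Gamma(shape α, rate β) prior, the Poisson likelihood is conjugate: the posterior is Gamma(α + ΣXᵢ, β + n).
Sum of counts S = 40 over n = 5 seconds.
Posterior: Gamma(α+S, β+n) = Gamma(4.5+40, 0.7+5) = Gamma(44.5, 5.7).
Mode of Gamma(α,β) for α≥1 is (α−1)/β = 43.5/5.7 = 7.6316.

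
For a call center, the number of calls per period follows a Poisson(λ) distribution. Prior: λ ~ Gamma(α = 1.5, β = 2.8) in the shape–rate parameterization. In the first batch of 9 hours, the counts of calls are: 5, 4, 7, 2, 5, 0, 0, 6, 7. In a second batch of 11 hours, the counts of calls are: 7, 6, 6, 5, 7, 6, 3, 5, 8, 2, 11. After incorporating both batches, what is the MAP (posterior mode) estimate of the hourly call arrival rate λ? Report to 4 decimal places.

4.4956

With a Gamma(shape α, rate β) prior, the Poisson likelihood is conjugate: the posterior is Gamma(α + ΣXᵢ, β + n).
Batch 1: sum of counts S = 36 over n = 9 hours.
After batch 1: Gamma(α+S, β+n) = Gamma(1.5+36, 2.8+9) = Gamma(37.5, 11.8).
Batch 2: sum of counts S = 66 over n = 11 hours.
After batch 2: Gamma(α+S, β+n) = Gamma(37.5+66, 11.8+11) = Gamma(103.5, 22.8).
Mode of Gamma(α,β) for α≥1 is (α−1)/β = 102.5/22.8 = 4.4956.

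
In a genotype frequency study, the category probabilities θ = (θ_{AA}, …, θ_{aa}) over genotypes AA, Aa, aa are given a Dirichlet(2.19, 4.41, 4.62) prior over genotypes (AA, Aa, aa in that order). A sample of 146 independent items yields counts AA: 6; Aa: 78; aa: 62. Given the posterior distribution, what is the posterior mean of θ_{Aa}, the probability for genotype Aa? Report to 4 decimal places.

The Dirichlet prior is conjugate to the Multinomial likelihood: each posterior αⱼ = prior αⱼ + observed count nⱼ.
Posterior concentration: (8.19, 82.41, 66.62), total = 157.22.
E[θ_{Aa}|data] = α_{Aa}/Σα = 82.41/157.22 = 0.5242.

0.5242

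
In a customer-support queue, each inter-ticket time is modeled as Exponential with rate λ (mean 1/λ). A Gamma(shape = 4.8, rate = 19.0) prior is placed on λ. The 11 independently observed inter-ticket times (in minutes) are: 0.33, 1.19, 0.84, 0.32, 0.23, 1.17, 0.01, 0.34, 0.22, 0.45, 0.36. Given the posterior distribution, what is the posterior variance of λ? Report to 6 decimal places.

0.026409

With a Gamma(shape α, rate β) prior on the exponential rate λ, the posterior after n observations with total T = Σxᵢ is Gamma(α+n, β+T).
Sum of observations T = 5.46 minutes; n = 11.
Posterior: Gamma(4.8+11, 19.0+5.46) = Gamma(15.8, 24.46).
Var = α/β² = 0.026409.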